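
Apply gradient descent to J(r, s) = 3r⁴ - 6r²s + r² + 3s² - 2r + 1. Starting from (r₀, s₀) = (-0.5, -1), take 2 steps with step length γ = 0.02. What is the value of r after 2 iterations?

∇J = (12r³ - 12rs + 2r - 2, -6r² + 6s)
Step 1: at (-0.5, -1), ∇J = (-10.5, -7.5) → (-0.5, -1) − 0.02·(-10.5, -7.5) = (-0.29, -0.85)
Step 2: at (-0.29, -0.85), ∇J = (-5.830668, -5.6046) → (-0.29, -0.85) − 0.02·(-5.830668, -5.6046) = (-0.17338664, -0.737908)
r = -0.17338664

-0.17338664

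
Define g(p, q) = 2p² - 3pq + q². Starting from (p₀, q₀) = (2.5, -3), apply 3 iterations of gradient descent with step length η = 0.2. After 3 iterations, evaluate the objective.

-0.085888

∇g = (4p - 3q, -3p + 2q)
(p₁, q₁) = (2.5, -3) − 0.2·(19, -13.5) = (-1.3, -0.3)
(p₂, q₂) = (-1.3, -0.3) − 0.2·(-4.3, 3.3) = (-0.44, -0.96)
(p₃, q₃) = (-0.44, -0.96) − 0.2·(1.12, -0.6) = (-0.664, -0.84)
g(-0.664, -0.84) = -0.085888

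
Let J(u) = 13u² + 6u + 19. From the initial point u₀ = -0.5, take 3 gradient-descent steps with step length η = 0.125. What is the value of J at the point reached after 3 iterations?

J′(u) = 26u + 6
Step 1: J′(-0.5) = -7; u₁ = -0.5 − 0.125·(-7) = 0.375
Step 2: J′(0.375) = 15.75; u₂ = 0.375 − 0.125·15.75 = -1.59375
Step 3: J′(-1.59375) = -35.4375; u₃ = -1.59375 − 0.125·(-35.4375) = 2.8359375
J(2.8359375) = 140.56866455078125

140.56866455078125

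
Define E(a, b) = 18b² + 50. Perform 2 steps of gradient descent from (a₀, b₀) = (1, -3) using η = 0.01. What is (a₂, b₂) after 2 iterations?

∇E = (0, 36b)
(a₁, b₁) = (1, -3) − 0.01·(0, -108) = (1, -1.92)
(a₂, b₂) = (1, -1.92) − 0.01·(0, -69.12) = (1, -1.2288)

(1, -1.2288)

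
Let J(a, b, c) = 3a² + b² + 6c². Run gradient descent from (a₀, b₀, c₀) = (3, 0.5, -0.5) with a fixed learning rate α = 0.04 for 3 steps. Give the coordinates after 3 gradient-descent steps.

∇J = (6a, 2b, 12c)
Step 1: at (3, 0.5, -0.5), ∇J = (18, 1, -6) → (3, 0.5, -0.5) − 0.04·(18, 1, -6) = (2.28, 0.46, -0.26)
Step 2: at (2.28, 0.46, -0.26), ∇J = (13.68, 0.92, -3.12) → (2.28, 0.46, -0.26) − 0.04·(13.68, 0.92, -3.12) = (1.7328, 0.4232, -0.1352)
Step 3: at (1.7328, 0.4232, -0.1352), ∇J = (10.3968, 0.8464, -1.6224) → (1.7328, 0.4232, -0.1352) − 0.04·(10.3968, 0.8464, -1.6224) = (1.316928, 0.389344, -0.070304)

(1.316928, 0.389344, -0.070304)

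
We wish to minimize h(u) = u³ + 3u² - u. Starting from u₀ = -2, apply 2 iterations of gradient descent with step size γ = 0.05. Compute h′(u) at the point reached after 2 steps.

-1.648333328125

h′(u) = 3u² + 6u - 1
Step 1: h′(-2) = -1; u₁ = -2 − 0.05·(-1) = -1.95
Step 2: h′(-1.95) = -1.2925; u₂ = -1.95 − 0.05·(-1.2925) = -1.885375
h′(u) at (-1.885375) = -1.648333328125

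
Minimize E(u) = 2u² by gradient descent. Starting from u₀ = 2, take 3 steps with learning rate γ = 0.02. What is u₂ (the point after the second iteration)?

1.6928

E′(u) = 4u
u₁ = 2 − 0.02·8 = 1.84
u₂ = 1.84 − 0.02·7.36 = 1.6928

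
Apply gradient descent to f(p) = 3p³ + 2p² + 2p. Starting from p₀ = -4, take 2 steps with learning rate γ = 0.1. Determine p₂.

f′(p) = 9p² + 4p + 2
p₁ = -4 − 0.1·130 = -17
p₂ = -17 − 0.1·2535 = -270.5

-270.5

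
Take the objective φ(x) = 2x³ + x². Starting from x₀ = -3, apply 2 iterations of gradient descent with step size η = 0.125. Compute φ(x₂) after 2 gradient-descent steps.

φ′(x) = 6x² + 2x
Step 1: φ′(-3) = 48; x₁ = -3 − 0.125·48 = -9
Step 2: φ′(-9) = 468; x₂ = -9 − 0.125·468 = -67.5
φ(-67.5) = -610537.5

-610537.5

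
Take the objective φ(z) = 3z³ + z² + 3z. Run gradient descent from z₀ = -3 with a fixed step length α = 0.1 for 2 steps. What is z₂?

-113.916

φ′(z) = 9z² + 2z + 3
z₁ = -3 − 0.1·78 = -10.8
z₂ = -10.8 − 0.1·1031.16 = -113.916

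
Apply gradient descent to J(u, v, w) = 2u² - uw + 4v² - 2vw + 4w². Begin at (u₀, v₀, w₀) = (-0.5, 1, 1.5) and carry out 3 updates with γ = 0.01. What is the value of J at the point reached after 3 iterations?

∇J = (4u - w, 8v - 2w, -u - 2v + 8w)
(u₁, v₁, w₁) = (-0.5, 1, 1.5) − 0.01·(-3.5, 5, 10.5) = (-0.465, 0.95, 1.395)
(u₂, v₂, w₂) = (-0.465, 0.95, 1.395) − 0.01·(-3.255, 4.81, 9.725) = (-0.43245, 0.9019, 1.29775)
(u₃, v₃, w₃) = (-0.43245, 0.9019, 1.29775) − 0.01·(-3.02755, 4.6197, 9.01065) = (-0.4021745, 0.855703, 1.2076435)
J(-0.4021745, 0.855703, 1.2076435) = 7.50492553513525

7.50492553513525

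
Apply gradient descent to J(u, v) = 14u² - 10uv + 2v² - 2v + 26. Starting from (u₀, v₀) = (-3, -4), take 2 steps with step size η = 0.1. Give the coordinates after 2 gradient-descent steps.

(-7.72, -1.52)

∇J = (28u - 10v, -10u + 4v - 2)
(u₁, v₁) = (-3, -4) − 0.1·(-44, 12) = (1.4, -5.2)
(u₂, v₂) = (1.4, -5.2) − 0.1·(91.2, -36.8) = (-7.72, -1.52)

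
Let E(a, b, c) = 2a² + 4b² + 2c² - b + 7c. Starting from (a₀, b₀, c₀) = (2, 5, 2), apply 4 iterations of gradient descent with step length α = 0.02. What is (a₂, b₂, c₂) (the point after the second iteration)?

∇E = (4a, 8b - 1, 4c + 7)
(a₁, b₁, c₁) = (2, 5, 2) − 0.02·(8, 39, 15) = (1.84, 4.22, 1.7)
(a₂, b₂, c₂) = (1.84, 4.22, 1.7) − 0.02·(7.36, 32.76, 13.8) = (1.6928, 3.5648, 1.424)

(1.6928, 3.5648, 1.424)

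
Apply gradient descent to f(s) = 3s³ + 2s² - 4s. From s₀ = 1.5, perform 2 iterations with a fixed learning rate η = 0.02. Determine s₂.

0.8502555

f′(s) = 9s² + 4s - 4
Step 1: f′(1.5) = 22.25; s₁ = 1.5 − 0.02·22.25 = 1.055
Step 2: f′(1.055) = 10.237225; s₂ = 1.055 − 0.02·10.237225 = 0.8502555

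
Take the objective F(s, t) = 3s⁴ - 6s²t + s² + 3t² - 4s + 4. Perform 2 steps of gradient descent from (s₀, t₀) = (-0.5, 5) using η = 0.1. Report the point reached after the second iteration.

∇F = (12s³ - 12st + 2s - 4, -6s² + 6t)
(s₁, t₁) = (-0.5, 5) − 0.1·(23.5, 28.5) = (-2.85, 2.15)
(s₂, t₂) = (-2.85, 2.15) − 0.1·(-213.9595, -35.835) = (18.54595, 5.7335)

(18.54595, 5.7335)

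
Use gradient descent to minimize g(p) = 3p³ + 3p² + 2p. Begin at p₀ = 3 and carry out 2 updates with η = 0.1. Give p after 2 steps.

g′(p) = 9p² + 6p + 2
p₁ = 3 − 0.1·101 = -7.1
p₂ = -7.1 − 0.1·413.09 = -48.409

-48.409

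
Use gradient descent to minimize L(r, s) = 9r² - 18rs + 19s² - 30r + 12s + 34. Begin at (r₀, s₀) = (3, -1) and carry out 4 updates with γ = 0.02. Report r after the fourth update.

2.29890816

∇L = (18r - 18s - 30, -18r + 38s + 12)
Step 1: at (3, -1), ∇L = (42, -80) → (3, -1) − 0.02·(42, -80) = (2.16, 0.6)
Step 2: at (2.16, 0.6), ∇L = (-1.92, -4.08) → (2.16, 0.6) − 0.02·(-1.92, -4.08) = (2.1984, 0.6816)
Step 3: at (2.1984, 0.6816), ∇L = (-2.6976, -1.6704) → (2.1984, 0.6816) − 0.02·(-2.6976, -1.6704) = (2.252352, 0.715008)
Step 4: at (2.252352, 0.715008), ∇L = (-2.327808, -1.372032) → (2.252352, 0.715008) − 0.02·(-2.327808, -1.372032) = (2.29890816, 0.74244864)
r = 2.29890816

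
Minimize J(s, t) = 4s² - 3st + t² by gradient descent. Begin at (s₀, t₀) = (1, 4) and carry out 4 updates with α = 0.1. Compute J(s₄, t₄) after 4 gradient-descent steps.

3.35411468

∇J = (8s - 3t, -3s + 2t)
Step 1: at (1, 4), ∇J = (-4, 5) → (1, 4) − 0.1·(-4, 5) = (1.4, 3.5)
Step 2: at (1.4, 3.5), ∇J = (0.7, 2.8) → (1.4, 3.5) − 0.1·(0.7, 2.8) = (1.33, 3.22)
Step 3: at (1.33, 3.22), ∇J = (0.98, 2.45) → (1.33, 3.22) − 0.1·(0.98, 2.45) = (1.232, 2.975)
Step 4: at (1.232, 2.975), ∇J = (0.931, 2.254) → (1.232, 2.975) − 0.1·(0.931, 2.254) = (1.1389, 2.7496)
J(1.1389, 2.7496) = 3.35411468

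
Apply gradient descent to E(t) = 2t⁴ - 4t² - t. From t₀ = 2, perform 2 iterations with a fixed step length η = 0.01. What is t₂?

E′(t) = 8t³ - 8t - 1
Step 1: E′(2) = 47; t₁ = 2 − 0.01·47 = 1.53
Step 2: E′(1.53) = 15.412616; t₂ = 1.53 − 0.01·15.412616 = 1.37587384

1.37587384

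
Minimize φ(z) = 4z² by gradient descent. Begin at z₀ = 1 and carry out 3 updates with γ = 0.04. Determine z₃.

0.314432

φ′(z) = 8z
Step 1: φ′(1) = 8; z₁ = 1 − 0.04·8 = 0.68
Step 2: φ′(0.68) = 5.44; z₂ = 0.68 − 0.04·5.44 = 0.4624
Step 3: φ′(0.4624) = 3.6992; z₃ = 0.4624 − 0.04·3.6992 = 0.314432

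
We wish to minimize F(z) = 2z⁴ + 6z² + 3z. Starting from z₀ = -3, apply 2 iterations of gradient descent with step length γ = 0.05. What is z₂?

-333.93345

F′(z) = 8z³ + 12z + 3
Step 1: F′(-3) = -249; z₁ = -3 − 0.05·(-249) = 9.45
Step 2: F′(9.45) = 6867.669; z₂ = 9.45 − 0.05·6867.669 = -333.93345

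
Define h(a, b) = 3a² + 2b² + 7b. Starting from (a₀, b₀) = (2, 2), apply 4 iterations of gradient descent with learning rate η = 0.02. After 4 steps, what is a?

∇h = (6a, 4b + 7)
(a₁, b₁) = (2, 2) − 0.02·(12, 15) = (1.76, 1.7)
(a₂, b₂) = (1.76, 1.7) − 0.02·(10.56, 13.8) = (1.5488, 1.424)
(a₃, b₃) = (1.5488, 1.424) − 0.02·(9.2928, 12.696) = (1.362944, 1.17008)
(a₄, b₄) = (1.362944, 1.17008) − 0.02·(8.177664, 11.68032) = (1.19939072, 0.9364736)
a = 1.19939072

1.19939072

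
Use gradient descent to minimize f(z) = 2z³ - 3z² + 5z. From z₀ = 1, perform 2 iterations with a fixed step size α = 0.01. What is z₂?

0.90285

f′(z) = 6z² - 6z + 5
Step 1: f′(1) = 5; z₁ = 1 − 0.01·5 = 0.95
Step 2: f′(0.95) = 4.715; z₂ = 0.95 − 0.01·4.715 = 0.90285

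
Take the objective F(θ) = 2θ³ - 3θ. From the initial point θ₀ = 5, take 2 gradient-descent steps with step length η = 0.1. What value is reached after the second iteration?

-65.854

F′(θ) = 6θ² - 3
θ₁ = 5 − 0.1·147 = -9.7
θ₂ = -9.7 − 0.1·561.54 = -65.854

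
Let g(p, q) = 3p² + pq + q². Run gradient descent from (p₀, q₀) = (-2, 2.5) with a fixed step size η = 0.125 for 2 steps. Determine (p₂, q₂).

∇g = (6p + q, p + 2q)
Step 1: at (-2, 2.5), ∇g = (-9.5, 3) → (-2, 2.5) − 0.125·(-9.5, 3) = (-0.8125, 2.125)
Step 2: at (-0.8125, 2.125), ∇g = (-2.75, 3.4375) → (-0.8125, 2.125) − 0.125·(-2.75, 3.4375) = (-0.46875, 1.6953125)

(-0.46875, 1.6953125)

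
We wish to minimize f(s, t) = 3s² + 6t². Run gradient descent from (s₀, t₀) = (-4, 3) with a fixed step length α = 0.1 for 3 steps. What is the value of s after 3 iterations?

∇f = (6s, 12t)
Step 1: at (-4, 3), ∇f = (-24, 36) → (-4, 3) − 0.1·(-24, 36) = (-1.6, -0.6)
Step 2: at (-1.6, -0.6), ∇f = (-9.6, -7.2) → (-1.6, -0.6) − 0.1·(-9.6, -7.2) = (-0.64, 0.12)
Step 3: at (-0.64, 0.12), ∇f = (-3.84, 1.44) → (-0.64, 0.12) − 0.1·(-3.84, 1.44) = (-0.256, -0.024)
s = -0.256

-0.256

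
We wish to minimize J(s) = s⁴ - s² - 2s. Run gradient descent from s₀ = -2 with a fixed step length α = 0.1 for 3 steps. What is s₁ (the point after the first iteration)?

1

J′(s) = 4s³ - 2s - 2
Step 1: J′(-2) = -30; s₁ = -2 − 0.1·(-30) = 1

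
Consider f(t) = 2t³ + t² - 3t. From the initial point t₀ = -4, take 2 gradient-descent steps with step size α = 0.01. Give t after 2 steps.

f′(t) = 6t² + 2t - 3
t₁ = -4 − 0.01·85 = -4.85
t₂ = -4.85 − 0.01·128.435 = -6.13435

-6.13435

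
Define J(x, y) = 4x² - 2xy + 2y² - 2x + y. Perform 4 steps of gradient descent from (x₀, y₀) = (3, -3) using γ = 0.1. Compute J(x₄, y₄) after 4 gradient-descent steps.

∇J = (8x - 2y - 2, -2x + 4y + 1)
(x₁, y₁) = (3, -3) − 0.1·(28, -17) = (0.2, -1.3)
(x₂, y₂) = (0.2, -1.3) − 0.1·(2.2, -4.6) = (-0.02, -0.84)
(x₃, y₃) = (-0.02, -0.84) − 0.1·(-0.48, -2.32) = (0.028, -0.608)
(x₄, y₄) = (0.028, -0.608) − 0.1·(-0.56, -1.488) = (0.084, -0.4592)
J(0.084, -0.4592) = -0.10010112

-0.10010112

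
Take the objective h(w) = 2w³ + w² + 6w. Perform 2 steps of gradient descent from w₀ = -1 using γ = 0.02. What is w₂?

-1.4448

h′(w) = 6w² + 2w + 6
w₁ = -1 − 0.02·10 = -1.2
w₂ = -1.2 − 0.02·12.24 = -1.4448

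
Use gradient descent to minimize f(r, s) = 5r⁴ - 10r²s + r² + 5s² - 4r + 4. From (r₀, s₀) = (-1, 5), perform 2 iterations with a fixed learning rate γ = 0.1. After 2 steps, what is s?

∇f = (20r³ - 20rs + 2r - 4, -10r² + 10s)
Step 1: at (-1, 5), ∇f = (74, 40) → (-1, 5) − 0.1·(74, 40) = (-8.4, 1)
Step 2: at (-8.4, 1), ∇f = (-11706.88, -695.6) → (-8.4, 1) − 0.1·(-11706.88, -695.6) = (1162.288, 70.56)
s = 70.56

70.56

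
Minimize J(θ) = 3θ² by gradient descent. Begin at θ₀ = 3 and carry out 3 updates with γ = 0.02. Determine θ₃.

2.044416

J′(θ) = 6θ
Step 1: J′(3) = 18; θ₁ = 3 − 0.02·18 = 2.64
Step 2: J′(2.64) = 15.84; θ₂ = 2.64 − 0.02·15.84 = 2.3232
Step 3: J′(2.3232) = 13.9392; θ₃ = 2.3232 − 0.02·13.9392 = 2.044416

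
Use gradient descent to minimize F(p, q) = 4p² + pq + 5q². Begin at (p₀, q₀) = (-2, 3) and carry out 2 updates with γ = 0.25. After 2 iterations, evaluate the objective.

160.56640625

∇F = (8p + q, p + 10q)
(p₁, q₁) = (-2, 3) − 0.25·(-13, 28) = (1.25, -4)
(p₂, q₂) = (1.25, -4) − 0.25·(6, -38.75) = (-0.25, 5.6875)
F(-0.25, 5.6875) = 160.56640625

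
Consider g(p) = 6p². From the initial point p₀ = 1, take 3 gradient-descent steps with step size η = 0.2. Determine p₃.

-2.744

g′(p) = 12p
p₁ = 1 − 0.2·12 = -1.4
p₂ = -1.4 − 0.2·(-16.8) = 1.96
p₃ = 1.96 − 0.2·23.52 = -2.744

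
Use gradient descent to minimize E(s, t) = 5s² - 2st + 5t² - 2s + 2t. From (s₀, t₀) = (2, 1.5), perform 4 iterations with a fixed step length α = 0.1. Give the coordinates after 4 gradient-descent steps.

∇E = (10s - 2t - 2, -2s + 10t + 2)
Step 1: at (2, 1.5), ∇E = (15, 13) → (2, 1.5) − 0.1·(15, 13) = (0.5, 0.2)
Step 2: at (0.5, 0.2), ∇E = (2.6, 3) → (0.5, 0.2) − 0.1·(2.6, 3) = (0.24, -0.1)
Step 3: at (0.24, -0.1), ∇E = (0.6, 0.52) → (0.24, -0.1) − 0.1·(0.6, 0.52) = (0.18, -0.152)
Step 4: at (0.18, -0.152), ∇E = (0.104, 0.12) → (0.18, -0.152) − 0.1·(0.104, 0.12) = (0.1696, -0.164)

(0.1696, -0.164)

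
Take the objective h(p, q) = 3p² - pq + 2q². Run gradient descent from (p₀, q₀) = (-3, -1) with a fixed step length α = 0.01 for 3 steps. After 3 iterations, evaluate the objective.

∇h = (6p - q, -p + 4q)
(p₁, q₁) = (-3, -1) − 0.01·(-17, -1) = (-2.83, -0.99)
(p₂, q₂) = (-2.83, -0.99) − 0.01·(-15.99, -1.13) = (-2.6701, -0.9787)
(p₃, q₃) = (-2.6701, -0.9787) − 0.01·(-15.0419, -1.2447) = (-2.519681, -0.966253)
h(-2.519681, -0.966253) = 18.479017420008

18.479017420008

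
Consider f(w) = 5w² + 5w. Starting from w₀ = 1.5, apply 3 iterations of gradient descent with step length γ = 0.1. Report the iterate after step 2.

f′(w) = 10w + 5
w₁ = 1.5 − 0.1·20 = -0.5
w₂ = -0.5 − 0.1·0 = -0.5

-0.5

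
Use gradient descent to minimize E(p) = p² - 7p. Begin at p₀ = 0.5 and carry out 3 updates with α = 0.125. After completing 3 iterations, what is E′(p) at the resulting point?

E′(p) = 2p - 7
Step 1: E′(0.5) = -6; p₁ = 0.5 − 0.125·(-6) = 1.25
Step 2: E′(1.25) = -4.5; p₂ = 1.25 − 0.125·(-4.5) = 1.8125
Step 3: E′(1.8125) = -3.375; p₃ = 1.8125 − 0.125·(-3.375) = 2.234375
E′(p) at (2.234375) = -2.53125

-2.53125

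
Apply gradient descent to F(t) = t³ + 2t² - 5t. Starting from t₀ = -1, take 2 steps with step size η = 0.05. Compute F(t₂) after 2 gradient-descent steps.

F′(t) = 3t² + 4t - 5
t₁ = -1 − 0.05·(-6) = -0.7
t₂ = -0.7 − 0.05·(-6.33) = -0.3835
F(-0.3835) = 2.155242292125

2.155242292125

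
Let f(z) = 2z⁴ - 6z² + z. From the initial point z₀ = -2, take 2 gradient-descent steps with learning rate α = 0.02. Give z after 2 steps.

f′(z) = 8z³ - 12z + 1
z₁ = -2 − 0.02·(-39) = -1.22
z₂ = -1.22 − 0.02·1.113216 = -1.24226432

-1.24226432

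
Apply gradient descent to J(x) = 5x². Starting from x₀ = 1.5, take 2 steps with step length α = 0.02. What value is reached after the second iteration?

0.96

J′(x) = 10x
x₁ = 1.5 − 0.02·15 = 1.2
x₂ = 1.2 − 0.02·12 = 0.96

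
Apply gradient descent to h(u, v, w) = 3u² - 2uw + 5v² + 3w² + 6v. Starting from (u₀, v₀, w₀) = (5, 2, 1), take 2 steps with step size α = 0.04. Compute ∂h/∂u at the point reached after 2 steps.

15.8656

∇h = (6u - 2w, 10v + 6, -2u + 6w)
(u₁, v₁, w₁) = (5, 2, 1) − 0.04·(28, 26, -4) = (3.88, 0.96, 1.16)
(u₂, v₂, w₂) = (3.88, 0.96, 1.16) − 0.04·(20.96, 15.6, -0.8) = (3.0416, 0.336, 1.192)
∂h/∂u at (3.0416, 0.336, 1.192) = 15.8656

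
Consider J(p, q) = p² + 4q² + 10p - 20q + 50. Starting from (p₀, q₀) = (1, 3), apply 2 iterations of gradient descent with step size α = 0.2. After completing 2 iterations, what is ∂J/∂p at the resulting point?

4.32

∇J = (2p + 10, 8q - 20)
(p₁, q₁) = (1, 3) − 0.2·(12, 4) = (-1.4, 2.2)
(p₂, q₂) = (-1.4, 2.2) − 0.2·(7.2, -2.4) = (-2.84, 2.68)
∂J/∂p at (-2.84, 2.68) = 4.32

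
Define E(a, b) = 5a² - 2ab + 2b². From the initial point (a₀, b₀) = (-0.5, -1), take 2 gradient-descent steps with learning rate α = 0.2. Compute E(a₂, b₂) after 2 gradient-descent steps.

0.3204

∇E = (10a - 2b, -2a + 4b)
Step 1: at (-0.5, -1), ∇E = (-3, -3) → (-0.5, -1) − 0.2·(-3, -3) = (0.1, -0.4)
Step 2: at (0.1, -0.4), ∇E = (1.8, -1.8) → (0.1, -0.4) − 0.2·(1.8, -1.8) = (-0.26, -0.04)
E(-0.26, -0.04) = 0.3204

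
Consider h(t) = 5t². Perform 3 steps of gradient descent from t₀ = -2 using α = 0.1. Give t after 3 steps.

0

h′(t) = 10t
Step 1: h′(-2) = -20; t₁ = -2 − 0.1·(-20) = 0
Step 2: h′(0) = 0; t₂ = 0 − 0.1·0 = 0
Step 3: h′(0) = 0; t₃ = 0 − 0.1·0 = 0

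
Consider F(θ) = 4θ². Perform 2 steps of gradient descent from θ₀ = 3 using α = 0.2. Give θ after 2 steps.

F′(θ) = 8θ
θ₁ = 3 − 0.2·24 = -1.8
θ₂ = -1.8 − 0.2·(-14.4) = 1.08

1.08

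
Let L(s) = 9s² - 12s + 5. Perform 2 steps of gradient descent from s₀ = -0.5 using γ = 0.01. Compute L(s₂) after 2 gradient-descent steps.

L′(s) = 18s - 12
s₁ = -0.5 − 0.01·(-21) = -0.29
s₂ = -0.29 − 0.01·(-17.22) = -0.1178
L(-0.1178) = 6.53849156

6.53849156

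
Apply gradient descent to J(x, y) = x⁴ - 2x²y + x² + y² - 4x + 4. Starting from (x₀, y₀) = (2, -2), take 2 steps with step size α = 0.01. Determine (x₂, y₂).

∇J = (4x³ - 4xy + 2x - 4, -2x² + 2y)
(x₁, y₁) = (2, -2) − 0.01·(48, -12) = (1.52, -1.88)
(x₂, y₂) = (1.52, -1.88) − 0.01·(24.517632, -8.3808) = (1.27482368, -1.796192)

(1.27482368, -1.796192)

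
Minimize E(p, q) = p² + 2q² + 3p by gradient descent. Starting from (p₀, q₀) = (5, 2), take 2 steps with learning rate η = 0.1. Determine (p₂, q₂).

∇E = (2p + 3, 4q)
(p₁, q₁) = (5, 2) − 0.1·(13, 8) = (3.7, 1.2)
(p₂, q₂) = (3.7, 1.2) − 0.1·(10.4, 4.8) = (2.66, 0.72)

(2.66, 0.72)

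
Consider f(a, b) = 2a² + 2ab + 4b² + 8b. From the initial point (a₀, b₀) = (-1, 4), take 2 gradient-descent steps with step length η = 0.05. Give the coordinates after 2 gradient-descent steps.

(-1.17, 0.98)

∇f = (4a + 2b, 2a + 8b + 8)
Step 1: at (-1, 4), ∇f = (4, 38) → (-1, 4) − 0.05·(4, 38) = (-1.2, 2.1)
Step 2: at (-1.2, 2.1), ∇f = (-0.6, 22.4) → (-1.2, 2.1) − 0.05·(-0.6, 22.4) = (-1.17, 0.98)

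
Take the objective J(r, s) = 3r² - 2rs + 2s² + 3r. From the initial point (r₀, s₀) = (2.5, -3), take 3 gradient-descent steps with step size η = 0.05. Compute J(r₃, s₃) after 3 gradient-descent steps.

3.37441875

∇J = (6r - 2s + 3, -2r + 4s)
(r₁, s₁) = (2.5, -3) − 0.05·(24, -17) = (1.3, -2.15)
(r₂, s₂) = (1.3, -2.15) − 0.05·(15.1, -11.2) = (0.545, -1.59)
(r₃, s₃) = (0.545, -1.59) − 0.05·(9.45, -7.45) = (0.0725, -1.2175)
J(0.0725, -1.2175) = 3.37441875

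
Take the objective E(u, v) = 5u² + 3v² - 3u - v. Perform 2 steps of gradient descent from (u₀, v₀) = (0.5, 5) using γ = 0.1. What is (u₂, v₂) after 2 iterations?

∇E = (10u - 3, 6v - 1)
Step 1: at (0.5, 5), ∇E = (2, 29) → (0.5, 5) − 0.1·(2, 29) = (0.3, 2.1)
Step 2: at (0.3, 2.1), ∇E = (0, 11.6) → (0.3, 2.1) − 0.1·(0, 11.6) = (0.3, 0.94)

(0.3, 0.94)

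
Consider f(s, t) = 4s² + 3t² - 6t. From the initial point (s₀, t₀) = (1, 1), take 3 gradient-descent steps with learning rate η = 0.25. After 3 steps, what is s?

∇f = (8s, 6t - 6)
(s₁, t₁) = (1, 1) − 0.25·(8, 0) = (-1, 1)
(s₂, t₂) = (-1, 1) − 0.25·(-8, 0) = (1, 1)
(s₃, t₃) = (1, 1) − 0.25·(8, 0) = (-1, 1)
s = -1

-1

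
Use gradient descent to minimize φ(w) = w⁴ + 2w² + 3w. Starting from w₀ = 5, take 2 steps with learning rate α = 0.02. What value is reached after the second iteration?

7.93850688

φ′(w) = 4w³ + 4w + 3
Step 1: φ′(5) = 523; w₁ = 5 − 0.02·523 = -5.46
Step 2: φ′(-5.46) = -669.925344; w₂ = -5.46 − 0.02·(-669.925344) = 7.93850688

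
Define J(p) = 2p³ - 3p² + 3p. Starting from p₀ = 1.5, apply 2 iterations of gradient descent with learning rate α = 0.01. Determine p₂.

J′(p) = 6p² - 6p + 3
Step 1: J′(1.5) = 7.5; p₁ = 1.5 − 0.01·7.5 = 1.425
Step 2: J′(1.425) = 6.63375; p₂ = 1.425 − 0.01·6.63375 = 1.3586625

1.3586625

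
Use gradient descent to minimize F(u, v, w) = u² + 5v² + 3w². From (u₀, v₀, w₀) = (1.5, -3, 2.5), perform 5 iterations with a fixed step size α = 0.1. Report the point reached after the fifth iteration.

(0.49152, 0, 0.0256)

∇F = (2u, 10v, 6w)
Step 1: at (1.5, -3, 2.5), ∇F = (3, -30, 15) → (1.5, -3, 2.5) − 0.1·(3, -30, 15) = (1.2, 0, 1)
Step 2: at (1.2, 0, 1), ∇F = (2.4, 0, 6) → (1.2, 0, 1) − 0.1·(2.4, 0, 6) = (0.96, 0, 0.4)
Step 3: at (0.96, 0, 0.4), ∇F = (1.92, 0, 2.4) → (0.96, 0, 0.4) − 0.1·(1.92, 0, 2.4) = (0.768, 0, 0.16)
Step 4: at (0.768, 0, 0.16), ∇F = (1.536, 0, 0.96) → (0.768, 0, 0.16) − 0.1·(1.536, 0, 0.96) = (0.6144, 0, 0.064)
Step 5: at (0.6144, 0, 0.064), ∇F = (1.2288, 0, 0.384) → (0.6144, 0, 0.064) − 0.1·(1.2288, 0, 0.384) = (0.49152, 0, 0.0256)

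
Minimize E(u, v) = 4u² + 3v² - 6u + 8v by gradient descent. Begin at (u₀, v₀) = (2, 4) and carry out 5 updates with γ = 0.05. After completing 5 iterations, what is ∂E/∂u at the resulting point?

0.7776

∇E = (8u - 6, 6v + 8)
(u₁, v₁) = (2, 4) − 0.05·(10, 32) = (1.5, 2.4)
(u₂, v₂) = (1.5, 2.4) − 0.05·(6, 22.4) = (1.2, 1.28)
(u₃, v₃) = (1.2, 1.28) − 0.05·(3.6, 15.68) = (1.02, 0.496)
(u₄, v₄) = (1.02, 0.496) − 0.05·(2.16, 10.976) = (0.912, -0.0528)
(u₅, v₅) = (0.912, -0.0528) − 0.05·(1.296, 7.6832) = (0.8472, -0.43696)
∂E/∂u at (0.8472, -0.43696) = 0.7776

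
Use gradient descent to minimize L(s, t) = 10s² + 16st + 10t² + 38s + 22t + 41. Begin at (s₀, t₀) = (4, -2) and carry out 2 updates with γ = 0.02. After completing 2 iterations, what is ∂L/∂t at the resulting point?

∇L = (20s + 16t + 38, 16s + 20t + 22)
Step 1: at (4, -2), ∇L = (86, 46) → (4, -2) − 0.02·(86, 46) = (2.28, -2.92)
Step 2: at (2.28, -2.92), ∇L = (36.88, 0.08) → (2.28, -2.92) − 0.02·(36.88, 0.08) = (1.5424, -2.9216)
∂L/∂t at (1.5424, -2.9216) = -11.7536

-11.7536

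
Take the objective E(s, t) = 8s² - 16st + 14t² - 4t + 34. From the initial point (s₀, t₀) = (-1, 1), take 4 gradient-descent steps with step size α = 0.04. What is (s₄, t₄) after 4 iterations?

∇E = (16s - 16t, -16s + 28t - 4)
Step 1: at (-1, 1), ∇E = (-32, 40) → (-1, 1) − 0.04·(-32, 40) = (0.28, -0.6)
Step 2: at (0.28, -0.6), ∇E = (14.08, -25.28) → (0.28, -0.6) − 0.04·(14.08, -25.28) = (-0.2832, 0.4112)
Step 3: at (-0.2832, 0.4112), ∇E = (-11.1104, 12.0448) → (-0.2832, 0.4112) − 0.04·(-11.1104, 12.0448) = (0.161216, -0.070592)
Step 4: at (0.161216, -0.070592), ∇E = (3.708928, -8.556032) → (0.161216, -0.070592) − 0.04·(3.708928, -8.556032) = (0.01285888, 0.27164928)

(0.01285888, 0.27164928)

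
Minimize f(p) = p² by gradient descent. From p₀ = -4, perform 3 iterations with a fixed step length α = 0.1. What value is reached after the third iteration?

-2.048

f′(p) = 2p
p₁ = -4 − 0.1·(-8) = -3.2
p₂ = -3.2 − 0.1·(-6.4) = -2.56
p₃ = -2.56 − 0.1·(-5.12) = -2.048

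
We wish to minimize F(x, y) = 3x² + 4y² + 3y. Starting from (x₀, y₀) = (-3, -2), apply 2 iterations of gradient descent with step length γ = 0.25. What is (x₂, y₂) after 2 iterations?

(-0.75, -2)

∇F = (6x, 8y + 3)
Step 1: at (-3, -2), ∇F = (-18, -13) → (-3, -2) − 0.25·(-18, -13) = (1.5, 1.25)
Step 2: at (1.5, 1.25), ∇F = (9, 13) → (1.5, 1.25) − 0.25·(9, 13) = (-0.75, -2)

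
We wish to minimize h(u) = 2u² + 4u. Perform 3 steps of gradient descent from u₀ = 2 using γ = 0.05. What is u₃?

h′(u) = 4u + 4
u₁ = 2 − 0.05·12 = 1.4
u₂ = 1.4 − 0.05·9.6 = 0.92
u₃ = 0.92 − 0.05·7.68 = 0.536

0.536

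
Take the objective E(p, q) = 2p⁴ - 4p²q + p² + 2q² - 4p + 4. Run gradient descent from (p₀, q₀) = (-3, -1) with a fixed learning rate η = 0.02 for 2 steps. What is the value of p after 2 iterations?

∇E = (8p³ - 8pq + 2p - 4, -4p² + 4q)
Step 1: at (-3, -1), ∇E = (-250, -40) → (-3, -1) − 0.02·(-250, -40) = (2, -0.2)
Step 2: at (2, -0.2), ∇E = (67.2, -16.8) → (2, -0.2) − 0.02·(67.2, -16.8) = (0.656, 0.136)
p = 0.656

0.656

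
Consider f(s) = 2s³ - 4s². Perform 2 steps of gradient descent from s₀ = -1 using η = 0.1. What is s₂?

f′(s) = 6s² - 8s
s₁ = -1 − 0.1·14 = -2.4
s₂ = -2.4 − 0.1·53.76 = -7.776

-7.776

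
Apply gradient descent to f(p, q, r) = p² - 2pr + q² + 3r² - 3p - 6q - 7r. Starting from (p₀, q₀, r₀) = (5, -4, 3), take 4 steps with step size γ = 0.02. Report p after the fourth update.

∇f = (2p - 2r - 3, 2q - 6, -2p + 6r - 7)
(p₁, q₁, r₁) = (5, -4, 3) − 0.02·(1, -14, 1) = (4.98, -3.72, 2.98)
(p₂, q₂, r₂) = (4.98, -3.72, 2.98) − 0.02·(1, -13.44, 0.92) = (4.96, -3.4512, 2.9616)
(p₃, q₃, r₃) = (4.96, -3.4512, 2.9616) − 0.02·(0.9968, -12.9024, 0.8496) = (4.940064, -3.193152, 2.944608)
(p₄, q₄, r₄) = (4.940064, -3.193152, 2.944608) − 0.02·(0.990912, -12.386304, 0.78752) = (4.92024576, -2.94542592, 2.9288576)
p = 4.92024576

4.92024576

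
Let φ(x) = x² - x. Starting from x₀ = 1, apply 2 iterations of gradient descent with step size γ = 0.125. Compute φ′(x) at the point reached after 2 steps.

0.5625

φ′(x) = 2x - 1
x₁ = 1 − 0.125·1 = 0.875
x₂ = 0.875 − 0.125·0.75 = 0.78125
φ′(x) at (0.78125) = 0.5625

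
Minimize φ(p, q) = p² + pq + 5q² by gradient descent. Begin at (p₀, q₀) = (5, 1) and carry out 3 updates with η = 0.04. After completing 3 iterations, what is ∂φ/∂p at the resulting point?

∇φ = (2p + q, p + 10q)
Step 1: at (5, 1), ∇φ = (11, 15) → (5, 1) − 0.04·(11, 15) = (4.56, 0.4)
Step 2: at (4.56, 0.4), ∇φ = (9.52, 8.56) → (4.56, 0.4) − 0.04·(9.52, 8.56) = (4.1792, 0.0576)
Step 3: at (4.1792, 0.0576), ∇φ = (8.416, 4.7552) → (4.1792, 0.0576) − 0.04·(8.416, 4.7552) = (3.84256, -0.132608)
∂φ/∂p at (3.84256, -0.132608) = 7.552512

7.552512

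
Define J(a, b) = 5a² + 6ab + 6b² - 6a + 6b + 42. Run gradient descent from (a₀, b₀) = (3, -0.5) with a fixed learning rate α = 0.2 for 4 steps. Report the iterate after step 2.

∇J = (10a + 6b - 6, 6a + 12b + 6)
Step 1: at (3, -0.5), ∇J = (21, 18) → (3, -0.5) − 0.2·(21, 18) = (-1.2, -4.1)
Step 2: at (-1.2, -4.1), ∇J = (-42.6, -50.4) → (-1.2, -4.1) − 0.2·(-42.6, -50.4) = (7.32, 5.98)

(7.32, 5.98)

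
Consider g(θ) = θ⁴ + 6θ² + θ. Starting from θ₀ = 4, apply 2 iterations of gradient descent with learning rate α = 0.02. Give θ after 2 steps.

-0.87512

g′(θ) = 4θ³ + 12θ + 1
Step 1: g′(4) = 305; θ₁ = 4 − 0.02·305 = -2.1
Step 2: g′(-2.1) = -61.244; θ₂ = -2.1 − 0.02·(-61.244) = -0.87512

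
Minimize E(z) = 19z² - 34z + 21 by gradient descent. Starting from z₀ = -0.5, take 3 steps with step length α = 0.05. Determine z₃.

1.9115

E′(z) = 38z - 34
Step 1: E′(-0.5) = -53; z₁ = -0.5 − 0.05·(-53) = 2.15
Step 2: E′(2.15) = 47.7; z₂ = 2.15 − 0.05·47.7 = -0.235
Step 3: E′(-0.235) = -42.93; z₃ = -0.235 − 0.05·(-42.93) = 1.9115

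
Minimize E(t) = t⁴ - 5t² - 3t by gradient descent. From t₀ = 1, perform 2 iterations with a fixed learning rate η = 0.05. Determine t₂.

E′(t) = 4t³ - 10t - 3
t₁ = 1 − 0.05·(-9) = 1.45
t₂ = 1.45 − 0.05·(-5.3055) = 1.715275

1.715275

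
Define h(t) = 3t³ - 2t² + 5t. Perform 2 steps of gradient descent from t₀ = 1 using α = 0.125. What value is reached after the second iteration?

-1.0703125

h′(t) = 9t² - 4t + 5
t₁ = 1 − 0.125·10 = -0.25
t₂ = -0.25 − 0.125·6.5625 = -1.0703125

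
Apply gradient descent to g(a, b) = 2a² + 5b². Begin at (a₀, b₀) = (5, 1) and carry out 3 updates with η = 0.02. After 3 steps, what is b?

0.512

∇g = (4a, 10b)
Step 1: at (5, 1), ∇g = (20, 10) → (5, 1) − 0.02·(20, 10) = (4.6, 0.8)
Step 2: at (4.6, 0.8), ∇g = (18.4, 8) → (4.6, 0.8) − 0.02·(18.4, 8) = (4.232, 0.64)
Step 3: at (4.232, 0.64), ∇g = (16.928, 6.4) → (4.232, 0.64) − 0.02·(16.928, 6.4) = (3.89344, 0.512)
b = 0.512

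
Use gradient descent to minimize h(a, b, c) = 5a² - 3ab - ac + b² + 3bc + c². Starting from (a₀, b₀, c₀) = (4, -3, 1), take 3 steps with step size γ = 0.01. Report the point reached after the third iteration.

∇h = (10a - 3b - c, -3a + 2b + 3c, -a + 3b + 2c)
(a₁, b₁, c₁) = (4, -3, 1) − 0.01·(48, -15, -11) = (3.52, -2.85, 1.11)
(a₂, b₂, c₂) = (3.52, -2.85, 1.11) − 0.01·(42.64, -12.93, -9.85) = (3.0936, -2.7207, 1.2085)
(a₃, b₃, c₃) = (3.0936, -2.7207, 1.2085) − 0.01·(37.8896, -11.0967, -8.8387) = (2.714704, -2.609733, 1.296887)

(2.714704, -2.609733, 1.296887)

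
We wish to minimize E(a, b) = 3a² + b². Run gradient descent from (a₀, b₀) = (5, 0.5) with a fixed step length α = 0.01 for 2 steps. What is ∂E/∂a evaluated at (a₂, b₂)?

26.508

∇E = (6a, 2b)
Step 1: at (5, 0.5), ∇E = (30, 1) → (5, 0.5) − 0.01·(30, 1) = (4.7, 0.49)
Step 2: at (4.7, 0.49), ∇E = (28.2, 0.98) → (4.7, 0.49) − 0.01·(28.2, 0.98) = (4.418, 0.4802)
∂E/∂a at (4.418, 0.4802) = 26.508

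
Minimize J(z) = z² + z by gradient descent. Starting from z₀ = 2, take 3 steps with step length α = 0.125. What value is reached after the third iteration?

J′(z) = 2z + 1
z₁ = 2 − 0.125·5 = 1.375
z₂ = 1.375 − 0.125·3.75 = 0.90625
z₃ = 0.90625 − 0.125·2.8125 = 0.5546875

0.5546875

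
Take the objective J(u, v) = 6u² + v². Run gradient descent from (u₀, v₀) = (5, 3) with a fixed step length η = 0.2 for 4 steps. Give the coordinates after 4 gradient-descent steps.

(19.208, 0.3888)

∇J = (12u, 2v)
Step 1: at (5, 3), ∇J = (60, 6) → (5, 3) − 0.2·(60, 6) = (-7, 1.8)
Step 2: at (-7, 1.8), ∇J = (-84, 3.6) → (-7, 1.8) − 0.2·(-84, 3.6) = (9.8, 1.08)
Step 3: at (9.8, 1.08), ∇J = (117.6, 2.16) → (9.8, 1.08) − 0.2·(117.6, 2.16) = (-13.72, 0.648)
Step 4: at (-13.72, 0.648), ∇J = (-164.64, 1.296) → (-13.72, 0.648) − 0.2·(-164.64, 1.296) = (19.208, 0.3888)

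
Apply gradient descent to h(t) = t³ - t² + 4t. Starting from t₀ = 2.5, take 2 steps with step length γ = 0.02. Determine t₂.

h′(t) = 3t² - 2t + 4
t₁ = 2.5 − 0.02·17.75 = 2.145
t₂ = 2.145 − 0.02·13.513075 = 1.8747385

1.8747385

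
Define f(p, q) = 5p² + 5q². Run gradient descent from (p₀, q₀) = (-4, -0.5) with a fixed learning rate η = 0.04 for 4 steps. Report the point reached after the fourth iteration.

(-0.5184, -0.0648)

∇f = (10p, 10q)
(p₁, q₁) = (-4, -0.5) − 0.04·(-40, -5) = (-2.4, -0.3)
(p₂, q₂) = (-2.4, -0.3) − 0.04·(-24, -3) = (-1.44, -0.18)
(p₃, q₃) = (-1.44, -0.18) − 0.04·(-14.4, -1.8) = (-0.864, -0.108)
(p₄, q₄) = (-0.864, -0.108) − 0.04·(-8.64, -1.08) = (-0.5184, -0.0648)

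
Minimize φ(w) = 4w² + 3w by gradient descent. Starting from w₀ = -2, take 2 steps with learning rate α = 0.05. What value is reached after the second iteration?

φ′(w) = 8w + 3
w₁ = -2 − 0.05·(-13) = -1.35
w₂ = -1.35 − 0.05·(-7.8) = -0.96

-0.96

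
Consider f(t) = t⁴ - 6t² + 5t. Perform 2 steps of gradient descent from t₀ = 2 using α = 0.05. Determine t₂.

f′(t) = 4t³ - 12t + 5
Step 1: f′(2) = 13; t₁ = 2 − 0.05·13 = 1.35
Step 2: f′(1.35) = -1.3585; t₂ = 1.35 − 0.05·(-1.3585) = 1.417925

1.417925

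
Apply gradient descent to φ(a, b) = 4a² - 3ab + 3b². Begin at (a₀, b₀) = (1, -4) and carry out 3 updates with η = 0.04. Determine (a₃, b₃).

∇φ = (8a - 3b, -3a + 6b)
Step 1: at (1, -4), ∇φ = (20, -27) → (1, -4) − 0.04·(20, -27) = (0.2, -2.92)
Step 2: at (0.2, -2.92), ∇φ = (10.36, -18.12) → (0.2, -2.92) − 0.04·(10.36, -18.12) = (-0.2144, -2.1952)
Step 3: at (-0.2144, -2.1952), ∇φ = (4.8704, -12.528) → (-0.2144, -2.1952) − 0.04·(4.8704, -12.528) = (-0.409216, -1.69408)

(-0.409216, -1.69408)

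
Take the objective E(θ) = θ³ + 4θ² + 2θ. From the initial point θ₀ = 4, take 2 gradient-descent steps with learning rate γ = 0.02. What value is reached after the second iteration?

E′(θ) = 3θ² + 8θ + 2
θ₁ = 4 − 0.02·82 = 2.36
θ₂ = 2.36 − 0.02·37.5888 = 1.608224

1.608224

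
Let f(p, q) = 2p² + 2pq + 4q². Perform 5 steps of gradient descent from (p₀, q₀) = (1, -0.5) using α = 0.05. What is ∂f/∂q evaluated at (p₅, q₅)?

∇f = (4p + 2q, 2p + 8q)
Step 1: at (1, -0.5), ∇f = (3, -2) → (1, -0.5) − 0.05·(3, -2) = (0.85, -0.4)
Step 2: at (0.85, -0.4), ∇f = (2.6, -1.5) → (0.85, -0.4) − 0.05·(2.6, -1.5) = (0.72, -0.325)
Step 3: at (0.72, -0.325), ∇f = (2.23, -1.16) → (0.72, -0.325) − 0.05·(2.23, -1.16) = (0.6085, -0.267)
Step 4: at (0.6085, -0.267), ∇f = (1.9, -0.919) → (0.6085, -0.267) − 0.05·(1.9, -0.919) = (0.5135, -0.22105)
Step 5: at (0.5135, -0.22105), ∇f = (1.6119, -0.7414) → (0.5135, -0.22105) − 0.05·(1.6119, -0.7414) = (0.432905, -0.18398)
∂f/∂q at (0.432905, -0.18398) = -0.60603

-0.60603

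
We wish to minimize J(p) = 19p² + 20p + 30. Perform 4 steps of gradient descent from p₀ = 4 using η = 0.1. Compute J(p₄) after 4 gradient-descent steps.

J′(p) = 38p + 20
Step 1: J′(4) = 172; p₁ = 4 − 0.1·172 = -13.2
Step 2: J′(-13.2) = -481.6; p₂ = -13.2 − 0.1·(-481.6) = 34.96
Step 3: J′(34.96) = 1348.48; p₃ = 34.96 − 0.1·1348.48 = -99.888
Step 4: J′(-99.888) = -3775.744; p₄ = -99.888 − 0.1·(-3775.744) = 277.6864
J(277.6864) = 1470668.72615424

1470668.72615424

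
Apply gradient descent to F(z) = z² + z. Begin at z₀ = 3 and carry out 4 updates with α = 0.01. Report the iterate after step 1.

2.93

F′(z) = 2z + 1
Step 1: F′(3) = 7; z₁ = 3 − 0.01·7 = 2.93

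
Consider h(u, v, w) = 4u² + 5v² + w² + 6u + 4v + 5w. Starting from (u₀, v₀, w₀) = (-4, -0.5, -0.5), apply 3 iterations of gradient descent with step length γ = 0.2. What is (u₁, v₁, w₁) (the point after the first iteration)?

(1.2, -0.3, -1.3)

∇h = (8u + 6, 10v + 4, 2w + 5)
(u₁, v₁, w₁) = (-4, -0.5, -0.5) − 0.2·(-26, -1, 4) = (1.2, -0.3, -1.3)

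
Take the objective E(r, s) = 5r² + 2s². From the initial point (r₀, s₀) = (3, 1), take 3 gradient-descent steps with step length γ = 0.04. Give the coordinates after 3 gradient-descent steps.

∇E = (10r, 4s)
Step 1: at (3, 1), ∇E = (30, 4) → (3, 1) − 0.04·(30, 4) = (1.8, 0.84)
Step 2: at (1.8, 0.84), ∇E = (18, 3.36) → (1.8, 0.84) − 0.04·(18, 3.36) = (1.08, 0.7056)
Step 3: at (1.08, 0.7056), ∇E = (10.8, 2.8224) → (1.08, 0.7056) − 0.04·(10.8, 2.8224) = (0.648, 0.592704)

(0.648, 0.592704)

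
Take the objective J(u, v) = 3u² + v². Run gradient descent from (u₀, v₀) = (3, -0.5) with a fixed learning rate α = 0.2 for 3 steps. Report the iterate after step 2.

∇J = (6u, 2v)
Step 1: at (3, -0.5), ∇J = (18, -1) → (3, -0.5) − 0.2·(18, -1) = (-0.6, -0.3)
Step 2: at (-0.6, -0.3), ∇J = (-3.6, -0.6) → (-0.6, -0.3) − 0.2·(-3.6, -0.6) = (0.12, -0.18)

(0.12, -0.18)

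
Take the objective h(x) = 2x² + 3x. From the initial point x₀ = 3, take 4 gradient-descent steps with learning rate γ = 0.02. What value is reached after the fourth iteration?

h′(x) = 4x + 3
Step 1: h′(3) = 15; x₁ = 3 − 0.02·15 = 2.7
Step 2: h′(2.7) = 13.8; x₂ = 2.7 − 0.02·13.8 = 2.424
Step 3: h′(2.424) = 12.696; x₃ = 2.424 − 0.02·12.696 = 2.17008
Step 4: h′(2.17008) = 11.68032; x₄ = 2.17008 − 0.02·11.68032 = 1.9364736

1.9364736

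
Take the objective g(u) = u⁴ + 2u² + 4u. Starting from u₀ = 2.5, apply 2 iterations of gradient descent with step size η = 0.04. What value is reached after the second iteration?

g′(u) = 4u³ + 4u + 4
Step 1: g′(2.5) = 76.5; u₁ = 2.5 − 0.04·76.5 = -0.56
Step 2: g′(-0.56) = 1.057536; u₂ = -0.56 − 0.04·1.057536 = -0.60230144

-0.60230144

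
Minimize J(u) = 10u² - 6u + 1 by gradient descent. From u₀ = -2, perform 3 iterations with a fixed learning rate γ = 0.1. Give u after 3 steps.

J′(u) = 20u - 6
Step 1: J′(-2) = -46; u₁ = -2 − 0.1·(-46) = 2.6
Step 2: J′(2.6) = 46; u₂ = 2.6 − 0.1·46 = -2
Step 3: J′(-2) = -46; u₃ = -2 − 0.1·(-46) = 2.6

2.6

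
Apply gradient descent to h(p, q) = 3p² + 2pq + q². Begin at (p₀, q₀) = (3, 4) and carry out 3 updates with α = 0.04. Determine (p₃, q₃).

∇h = (6p + 2q, 2p + 2q)
(p₁, q₁) = (3, 4) − 0.04·(26, 14) = (1.96, 3.44)
(p₂, q₂) = (1.96, 3.44) − 0.04·(18.64, 10.8) = (1.2144, 3.008)
(p₃, q₃) = (1.2144, 3.008) − 0.04·(13.3024, 8.4448) = (0.682304, 2.670208)

(0.682304, 2.670208)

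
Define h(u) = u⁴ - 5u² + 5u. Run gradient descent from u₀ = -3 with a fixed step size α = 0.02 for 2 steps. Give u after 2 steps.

h′(u) = 4u³ - 10u + 5
u₁ = -3 − 0.02·(-73) = -1.54
u₂ = -1.54 − 0.02·5.790944 = -1.65581888

-1.65581888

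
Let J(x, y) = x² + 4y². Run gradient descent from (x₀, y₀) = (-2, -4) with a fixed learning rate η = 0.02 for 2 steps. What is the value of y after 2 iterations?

-2.8224

∇J = (2x, 8y)
Step 1: at (-2, -4), ∇J = (-4, -32) → (-2, -4) − 0.02·(-4, -32) = (-1.92, -3.36)
Step 2: at (-1.92, -3.36), ∇J = (-3.84, -26.88) → (-1.92, -3.36) − 0.02·(-3.84, -26.88) = (-1.8432, -2.8224)
y = -2.8224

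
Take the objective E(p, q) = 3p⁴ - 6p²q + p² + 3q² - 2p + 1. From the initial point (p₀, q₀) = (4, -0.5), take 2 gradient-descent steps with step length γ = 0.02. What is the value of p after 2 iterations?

394.89681664

∇E = (12p³ - 12pq + 2p - 2, -6p² + 6q)
Step 1: at (4, -0.5), ∇E = (798, -99) → (4, -0.5) − 0.02·(798, -99) = (-11.96, 1.48)
Step 2: at (-11.96, 1.48), ∇E = (-20342.840832, -849.3696) → (-11.96, 1.48) − 0.02·(-20342.840832, -849.3696) = (394.89681664, 18.467392)
p = 394.89681664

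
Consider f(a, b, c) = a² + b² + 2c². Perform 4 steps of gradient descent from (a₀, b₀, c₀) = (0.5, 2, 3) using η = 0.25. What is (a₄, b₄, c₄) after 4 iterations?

(0.03125, 0.125, 0)

∇f = (2a, 2b, 4c)
Step 1: at (0.5, 2, 3), ∇f = (1, 4, 12) → (0.5, 2, 3) − 0.25·(1, 4, 12) = (0.25, 1, 0)
Step 2: at (0.25, 1, 0), ∇f = (0.5, 2, 0) → (0.25, 1, 0) − 0.25·(0.5, 2, 0) = (0.125, 0.5, 0)
Step 3: at (0.125, 0.5, 0), ∇f = (0.25, 1, 0) → (0.125, 0.5, 0) − 0.25·(0.25, 1, 0) = (0.0625, 0.25, 0)
Step 4: at (0.0625, 0.25, 0), ∇f = (0.125, 0.5, 0) → (0.0625, 0.25, 0) − 0.25·(0.125, 0.5, 0) = (0.03125, 0.125, 0)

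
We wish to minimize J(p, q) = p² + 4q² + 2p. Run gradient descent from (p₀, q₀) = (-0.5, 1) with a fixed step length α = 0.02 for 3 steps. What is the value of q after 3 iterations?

∇J = (2p + 2, 8q)
Step 1: at (-0.5, 1), ∇J = (1, 8) → (-0.5, 1) − 0.02·(1, 8) = (-0.52, 0.84)
Step 2: at (-0.52, 0.84), ∇J = (0.96, 6.72) → (-0.52, 0.84) − 0.02·(0.96, 6.72) = (-0.5392, 0.7056)
Step 3: at (-0.5392, 0.7056), ∇J = (0.9216, 5.6448) → (-0.5392, 0.7056) − 0.02·(0.9216, 5.6448) = (-0.557632, 0.592704)
q = 0.592704

0.592704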